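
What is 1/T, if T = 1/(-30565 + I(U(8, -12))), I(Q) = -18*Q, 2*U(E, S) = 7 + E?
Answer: -30700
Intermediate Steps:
U(E, S) = 7/2 + E/2 (U(E, S) = (7 + E)/2 = 7/2 + E/2)
T = -1/30700 (T = 1/(-30565 - 18*(7/2 + (1/2)*8)) = 1/(-30565 - 18*(7/2 + 4)) = 1/(-30565 - 18*15/2) = 1/(-30565 - 135) = 1/(-30700) = -1/30700 ≈ -3.2573e-5)
1/T = 1/(-1/30700) = -30700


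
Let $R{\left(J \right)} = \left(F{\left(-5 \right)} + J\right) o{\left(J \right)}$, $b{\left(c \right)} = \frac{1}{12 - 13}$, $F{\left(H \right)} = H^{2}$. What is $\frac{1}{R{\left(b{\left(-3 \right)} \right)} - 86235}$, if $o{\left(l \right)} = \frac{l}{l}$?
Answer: $- \frac{1}{86211} \approx -1.1599 \cdot 10^{-5}$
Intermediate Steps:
$o{\left(l \right)} = 1$
$b{\left(c \right)} = -1$ ($b{\left(c \right)} = \frac{1}{-1} = -1$)
$R{\left(J \right)} = 25 + J$ ($R{\left(J \right)} = \left(\left(-5\right)^{2} + J\right) 1 = \left(25 + J\right) 1 = 25 + J$)
$\frac{1}{R{\left(b{\left(-3 \right)} \right)} - 86235} = \frac{1}{\left(25 - 1\right) - 86235} = \frac{1}{24 - 86235} = \frac{1}{-86211} = - \frac{1}{86211}$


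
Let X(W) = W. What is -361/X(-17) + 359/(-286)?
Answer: 97143/4862 ≈ 19.980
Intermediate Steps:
-361/X(-17) + 359/(-286) = -361/(-17) + 359/(-286) = -361*(-1/17) + 359*(-1/286) = 361/17 - 359/286 = 97143/4862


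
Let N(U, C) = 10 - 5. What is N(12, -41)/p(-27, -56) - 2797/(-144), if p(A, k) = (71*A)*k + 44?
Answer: 75096833/3866256 ≈ 19.424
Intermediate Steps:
N(U, C) = 5
p(A, k) = 44 + 71*A*k (p(A, k) = 71*A*k + 44 = 44 + 71*A*k)
N(12, -41)/p(-27, -56) - 2797/(-144) = 5/(44 + 71*(-27)*(-56)) - 2797/(-144) = 5/(44 + 107352) - 2797*(-1/144) = 5/107396 + 2797/144 = 75096833/3866256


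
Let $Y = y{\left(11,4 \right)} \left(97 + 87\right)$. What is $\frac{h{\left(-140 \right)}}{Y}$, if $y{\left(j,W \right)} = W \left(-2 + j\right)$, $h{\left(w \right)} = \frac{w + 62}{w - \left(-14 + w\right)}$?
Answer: $- \frac{13}{15456} \approx -0.0008411$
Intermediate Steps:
$h{\left(w \right)} = \frac{31}{7} + \frac{w}{14}$ ($h{\left(w \right)} = \frac{62 + w}{14} = \left(62 + w\right) \frac{1}{14} = \frac{31}{7} + \frac{w}{14}$)
$Y = 6624$ ($Y = 4 \left(-2 + 11\right) \left(97 + 87\right) = 4 \cdot 9 \cdot 184 = 36 \cdot 184 = 6624$)
$\frac{h{\left(-140 \right)}}{Y} = \frac{\frac{31}{7} + \frac{1}{14} \left(-140\right)}{6624} = \left(\frac{31}{7} - 10\right) \frac{1}{6624} = \left(- \frac{39}{7}\right) \frac{1}{6624} = - \frac{13}{15456}$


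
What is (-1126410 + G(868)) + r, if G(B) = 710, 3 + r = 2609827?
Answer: 1484124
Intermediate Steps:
r = 2609824 (r = -3 + 2609827 = 2609824)
(-1126410 + G(868)) + r = (-1126410 + 710) + 2609824 = -1125700 + 2609824 = 1484124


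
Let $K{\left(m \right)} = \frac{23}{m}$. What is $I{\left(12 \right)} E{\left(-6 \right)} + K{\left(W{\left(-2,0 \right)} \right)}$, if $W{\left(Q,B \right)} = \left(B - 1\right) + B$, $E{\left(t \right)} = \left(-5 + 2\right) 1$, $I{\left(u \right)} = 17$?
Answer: $-74$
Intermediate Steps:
$E{\left(t \right)} = -3$ ($E{\left(t \right)} = \left(-3\right) 1 = -3$)
$W{\left(Q,B \right)} = -1 + 2 B$ ($W{\left(Q,B \right)} = \left(-1 + B\right) + B = -1 + 2 B$)
$I{\left(12 \right)} E{\left(-6 \right)} + K{\left(W{\left(-2,0 \right)} \right)} = 17 \left(-3\right) + \frac{23}{-1 + 2 \cdot 0} = -51 + \frac{23}{-1 + 0} = -51 + \frac{23}{-1} = -51 + 23 \left(-1\right) = -51 - 23 = -74$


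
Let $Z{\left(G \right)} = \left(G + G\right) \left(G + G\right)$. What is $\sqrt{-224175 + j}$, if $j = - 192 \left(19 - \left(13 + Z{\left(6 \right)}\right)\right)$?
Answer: $i \sqrt{197679} \approx 444.61 i$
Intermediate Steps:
$Z{\left(G \right)} = 4 G^{2}$ ($Z{\left(G \right)} = 2 G 2 G = 4 G^{2}$)
$j = 26496$ ($j = - 192 \left(19 - \left(13 + 4 \cdot 6^{2}\right)\right) = - 192 \left(19 - \left(13 + 4 \cdot 36\right)\right) = - 192 \left(19 - 157\right) = \left(-192\right) \left(-138\right) = 26496$)
$\sqrt{-224175 + j} = \sqrt{-224175 + 26496} = \sqrt{-197679} = i \sqrt{197679}$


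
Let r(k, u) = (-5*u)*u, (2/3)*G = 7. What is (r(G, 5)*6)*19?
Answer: -14250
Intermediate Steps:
G = 21/2 (G = (3/2)*7 = 21/2 ≈ 10.500)
r(k, u) = -5*u²
(r(G, 5)*6)*19 = (-5*5²*6)*19 = (-5*25*6)*19 = -125*6*19 = -750*19 = -14250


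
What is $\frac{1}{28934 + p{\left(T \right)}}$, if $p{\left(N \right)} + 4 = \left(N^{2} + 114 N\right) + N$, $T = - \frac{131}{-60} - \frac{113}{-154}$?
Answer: $\frac{21344400}{624835451629} \approx 3.416 \cdot 10^{-5}$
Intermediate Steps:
$T = \frac{13477}{4620}$ ($T = \left(-131\right) \left(- \frac{1}{60}\right) - - \frac{113}{154} = \frac{131}{60} + \frac{113}{154} = \frac{13477}{4620} \approx 2.9171$)
$p{\left(N \right)} = -4 + N^{2} + 115 N$ ($p{\left(N \right)} = -4 + \left(\left(N^{2} + 114 N\right) + N\right) = -4 + \left(N^{2} + 115 N\right) = -4 + N^{2} + 115 N$)
$\frac{1}{28934 + p{\left(T \right)}} = \frac{1}{28934 + \left(-4 + \left(\frac{13477}{4620}\right)^{2} + 115 \cdot \frac{13477}{4620}\right)} = \frac{1}{28934 + \left(-4 + \frac{181629529}{21344400} + \frac{309971}{924}\right)} = \frac{1}{28934 + \frac{7256582029}{21344400}} = \frac{1}{\frac{624835451629}{21344400}} = \frac{21344400}{624835451629}$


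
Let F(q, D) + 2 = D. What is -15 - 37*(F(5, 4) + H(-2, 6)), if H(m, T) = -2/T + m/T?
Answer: -193/3 ≈ -64.333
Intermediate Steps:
F(q, D) = -2 + D
-15 - 37*(F(5, 4) + H(-2, 6)) = -15 - 37*((-2 + 4) + (-2 - 2)/6) = -15 - 37*(2 + (⅙)*(-4)) = -15 - 37*(2 - ⅔) = -15 - 37*4/3 = -15 - 148/3 = -193/3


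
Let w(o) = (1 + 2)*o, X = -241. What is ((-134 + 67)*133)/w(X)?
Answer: 8911/723 ≈ 12.325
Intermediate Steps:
w(o) = 3*o
((-134 + 67)*133)/w(X) = ((-134 + 67)*133)/((3*(-241))) = -67*133/(-723) = -8911*(-1/723) = 8911/723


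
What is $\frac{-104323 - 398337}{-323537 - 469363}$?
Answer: $\frac{25133}{39645} \approx 0.63395$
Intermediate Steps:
$\frac{-104323 - 398337}{-323537 - 469363} = - \frac{502660}{-792900} = \left(-502660\right) \left(- \frac{1}{792900}\right) = \frac{25133}{39645}$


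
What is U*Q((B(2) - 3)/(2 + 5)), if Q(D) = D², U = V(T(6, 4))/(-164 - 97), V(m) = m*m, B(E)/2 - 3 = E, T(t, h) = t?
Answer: -4/29 ≈ -0.13793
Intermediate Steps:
B(E) = 6 + 2*E
V(m) = m²
U = -4/29 (U = 6²/(-164 - 97) = 36/(-261) = 36*(-1/261) = -4/29 ≈ -0.13793)
U*Q((B(2) - 3)/(2 + 5)) = -4*((6 + 2*2) - 3)²/(2 + 5)²/29 = -4*((6 + 4) - 3)²/49/29 = -4*(10 - 3)²/49/29 = -4*1²/29 = -4/29*1² = -4/29*1 = -4/29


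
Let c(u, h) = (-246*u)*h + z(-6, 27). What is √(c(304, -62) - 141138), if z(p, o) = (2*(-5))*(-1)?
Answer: 2*√1123870 ≈ 2120.3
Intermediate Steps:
z(p, o) = 10 (z(p, o) = -10*(-1) = 10)
c(u, h) = 10 - 246*h*u (c(u, h) = (-246*u)*h + 10 = -246*h*u + 10 = 10 - 246*h*u)
√(c(304, -62) - 141138) = √((10 - 246*(-62)*304) - 141138) = √((10 + 4636608) - 141138) = √(4636618 - 141138) = √4495480 = 2*√1123870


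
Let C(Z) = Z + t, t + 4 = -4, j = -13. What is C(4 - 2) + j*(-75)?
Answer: 969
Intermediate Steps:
t = -8 (t = -4 - 4 = -8)
C(Z) = -8 + Z (C(Z) = Z - 8 = -8 + Z)
C(4 - 2) + j*(-75) = (-8 + (4 - 2)) - 13*(-75) = (-8 + 2) + 975 = -6 + 975 = 969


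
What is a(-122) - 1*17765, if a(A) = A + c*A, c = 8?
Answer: -18863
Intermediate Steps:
a(A) = 9*A (a(A) = A + 8*A = 9*A)
a(-122) - 1*17765 = 9*(-122) - 1*17765 = -1098 - 17765 = -18863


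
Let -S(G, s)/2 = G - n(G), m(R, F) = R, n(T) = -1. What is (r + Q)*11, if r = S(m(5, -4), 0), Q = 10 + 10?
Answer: 88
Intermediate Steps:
Q = 20
S(G, s) = -2 - 2*G (S(G, s) = -2*(G - 1*(-1)) = -2*(G + 1) = -2*(1 + G) = -2 - 2*G)
r = -12 (r = -2 - 2*5 = -2 - 10 = -12)
(r + Q)*11 = (-12 + 20)*11 = 8*11 = 88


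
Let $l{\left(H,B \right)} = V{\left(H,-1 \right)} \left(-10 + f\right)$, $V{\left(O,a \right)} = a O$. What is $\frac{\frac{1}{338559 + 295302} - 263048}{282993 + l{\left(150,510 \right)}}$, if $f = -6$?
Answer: $- \frac{166735868327}{180899492373} \approx -0.9217$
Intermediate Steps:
$V{\left(O,a \right)} = O a$
$l{\left(H,B \right)} = 16 H$ ($l{\left(H,B \right)} = H \left(-1\right) \left(-10 - 6\right) = - H \left(-16\right) = 16 H$)
$\frac{\frac{1}{338559 + 295302} - 263048}{282993 + l{\left(150,510 \right)}} = \frac{\frac{1}{338559 + 295302} - 263048}{282993 + 16 \cdot 150} = \frac{\frac{1}{633861} - 263048}{282993 + 2400} = \frac{\frac{1}{633861} - 263048}{285393} = \left(- \frac{166735868327}{633861}\right) \frac{1}{285393} = - \frac{166735868327}{180899492373}$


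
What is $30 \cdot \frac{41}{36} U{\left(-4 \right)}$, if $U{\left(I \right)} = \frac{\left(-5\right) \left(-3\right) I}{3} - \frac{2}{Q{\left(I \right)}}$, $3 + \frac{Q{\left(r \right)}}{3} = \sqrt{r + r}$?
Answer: $- \frac{34645}{51} + \frac{410 i \sqrt{2}}{153} \approx -679.31 + 3.7897 i$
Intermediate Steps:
$Q{\left(r \right)} = -9 + 3 \sqrt{2} \sqrt{r}$ ($Q{\left(r \right)} = -9 + 3 \sqrt{r + r} = -9 + 3 \sqrt{2 r} = -9 + 3 \sqrt{2} \sqrt{r}$)
$U{\left(I \right)} = - \frac{2}{-9 + 3 \sqrt{2} \sqrt{I}} + 5 I$ ($U{\left(I \right)} = \frac{\left(-5\right) \left(-3\right) I}{3} - \frac{2}{-9 + 3 \sqrt{2} \sqrt{I}} = 15 I \frac{1}{3} - \frac{2}{-9 + 3 \sqrt{2} \sqrt{I}} = 5 I - \frac{2}{-9 + 3 \sqrt{2} \sqrt{I}} = - \frac{2}{-9 + 3 \sqrt{2} \sqrt{I}} + 5 I$)
$30 \cdot \frac{41}{36} U{\left(-4 \right)} = 30 \cdot \frac{41}{36} \frac{-2 + 15 \left(-4\right) \left(-3 + \sqrt{2} \sqrt{-4}\right)}{3 \left(-3 + \sqrt{2} \sqrt{-4}\right)} = 30 \cdot 41 \cdot \frac{1}{36} \frac{-2 + 15 \left(-4\right) \left(-3 + \sqrt{2} \cdot 2 i\right)}{3 \left(-3 + \sqrt{2} \cdot 2 i\right)} = 30 \cdot \frac{41}{36} \frac{-2 + 15 \left(-4\right) \left(-3 + 2 i \sqrt{2}\right)}{3 \left(-3 + 2 i \sqrt{2}\right)} = \frac{205 \frac{-2 + \left(180 - 120 i \sqrt{2}\right)}{3 \left(-3 + 2 i \sqrt{2}\right)}}{6} = \frac{205 \frac{178 - 120 i \sqrt{2}}{3 \left(-3 + 2 i \sqrt{2}\right)}}{6} = \frac{205 \left(178 - 120 i \sqrt{2}\right)}{18 \left(-3 + 2 i \sqrt{2}\right)}$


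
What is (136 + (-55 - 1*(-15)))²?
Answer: 9216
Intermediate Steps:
(136 + (-55 - 1*(-15)))² = (136 + (-55 + 15))² = (136 - 40)² = 96² = 9216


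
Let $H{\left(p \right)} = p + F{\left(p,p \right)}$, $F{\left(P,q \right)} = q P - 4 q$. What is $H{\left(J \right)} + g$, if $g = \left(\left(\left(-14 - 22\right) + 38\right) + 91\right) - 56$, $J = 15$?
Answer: $217$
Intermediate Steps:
$F{\left(P,q \right)} = - 4 q + P q$ ($F{\left(P,q \right)} = P q - 4 q = - 4 q + P q$)
$H{\left(p \right)} = p + p \left(-4 + p\right)$
$g = 37$ ($g = \left(\left(-36 + 38\right) + 91\right) - 56 = \left(2 + 91\right) - 56 = 93 - 56 = 37$)
$H{\left(J \right)} + g = 15 \left(-3 + 15\right) + 37 = 15 \cdot 12 + 37 = 180 + 37 = 217$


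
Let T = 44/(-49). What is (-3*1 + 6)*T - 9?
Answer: -573/49 ≈ -11.694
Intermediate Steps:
T = -44/49 (T = 44*(-1/49) = -44/49 ≈ -0.89796)
(-3*1 + 6)*T - 9 = (-3*1 + 6)*(-44/49) - 9 = (-3 + 6)*(-44/49) - 9 = 3*(-44/49) - 9 = -132/49 - 9 = -573/49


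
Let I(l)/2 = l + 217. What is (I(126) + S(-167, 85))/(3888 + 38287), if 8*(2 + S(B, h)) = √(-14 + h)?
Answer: 684/42175 + √71/337400 ≈ 0.016243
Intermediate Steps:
I(l) = 434 + 2*l (I(l) = 2*(l + 217) = 2*(217 + l) = 434 + 2*l)
S(B, h) = -2 + √(-14 + h)/8
(I(126) + S(-167, 85))/(3888 + 38287) = ((434 + 2*126) + (-2 + √(-14 + 85)/8))/(3888 + 38287) = ((434 + 252) + (-2 + √71/8))/42175 = (686 + (-2 + √71/8))*(1/42175) = (684 + √71/8)*(1/42175) = 684/42175 + √71/337400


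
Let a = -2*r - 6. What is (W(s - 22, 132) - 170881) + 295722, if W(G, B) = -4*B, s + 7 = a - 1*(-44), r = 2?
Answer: 124313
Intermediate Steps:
a = -10 (a = -2*2 - 6 = -4 - 6 = -10)
s = 27 (s = -7 + (-10 - 1*(-44)) = -7 + (-10 + 44) = -7 + 34 = 27)
(W(s - 22, 132) - 170881) + 295722 = (-4*132 - 170881) + 295722 = (-528 - 170881) + 295722 = -171409 + 295722 = 124313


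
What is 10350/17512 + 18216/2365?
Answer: 15612561/1882540 ≈ 8.2934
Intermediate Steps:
10350/17512 + 18216/2365 = 10350*(1/17512) + 18216*(1/2365) = 5175/8756 + 1656/215 = 15612561/1882540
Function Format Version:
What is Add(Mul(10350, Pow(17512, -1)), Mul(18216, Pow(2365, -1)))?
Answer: Rational(15612561, 1882540) ≈ 8.2934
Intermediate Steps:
Add(Mul(10350, Pow(17512, -1)), Mul(18216, Pow(2365, -1))) = Add(Mul(10350, Rational(1, 17512)), Mul(18216, Rational(1, 2365))) = Add(Rational(5175, 8756), Rational(1656, 215)) = Rational(15612561, 1882540)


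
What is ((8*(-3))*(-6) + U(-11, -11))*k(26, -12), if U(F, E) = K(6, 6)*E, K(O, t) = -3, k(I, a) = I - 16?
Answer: 1770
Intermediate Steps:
k(I, a) = -16 + I
U(F, E) = -3*E
((8*(-3))*(-6) + U(-11, -11))*k(26, -12) = ((8*(-3))*(-6) - 3*(-11))*(-16 + 26) = (-24*(-6) + 33)*10 = (144 + 33)*10 = 177*10 = 1770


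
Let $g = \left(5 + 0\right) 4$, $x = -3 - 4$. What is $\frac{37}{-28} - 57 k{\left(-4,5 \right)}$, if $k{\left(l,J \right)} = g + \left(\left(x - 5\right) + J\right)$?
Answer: $- \frac{20785}{28} \approx -742.32$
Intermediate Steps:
$x = -7$
$g = 20$ ($g = 5 \cdot 4 = 20$)
$k{\left(l,J \right)} = 8 + J$ ($k{\left(l,J \right)} = 20 + \left(\left(-7 - 5\right) + J\right) = 20 + \left(-12 + J\right) = 8 + J$)
$\frac{37}{-28} - 57 k{\left(-4,5 \right)} = \frac{37}{-28} - 57 \left(8 + 5\right) = 37 \left(- \frac{1}{28}\right) - 741 = - \frac{37}{28} - 741 = - \frac{20785}{28}$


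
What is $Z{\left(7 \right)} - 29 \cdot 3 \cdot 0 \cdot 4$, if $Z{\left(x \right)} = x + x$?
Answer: $14$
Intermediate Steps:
$Z{\left(x \right)} = 2 x$
$Z{\left(7 \right)} - 29 \cdot 3 \cdot 0 \cdot 4 = 2 \cdot 7 - 29 \cdot 3 \cdot 0 \cdot 4 = 14 - 29 \cdot 0 \cdot 4 = 14 - 0 = 14 + 0 = 14$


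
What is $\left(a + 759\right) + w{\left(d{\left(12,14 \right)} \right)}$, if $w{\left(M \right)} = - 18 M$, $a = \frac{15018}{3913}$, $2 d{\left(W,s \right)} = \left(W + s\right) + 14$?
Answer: $\frac{1576305}{3913} \approx 402.84$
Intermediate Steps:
$d{\left(W,s \right)} = 7 + \frac{W}{2} + \frac{s}{2}$ ($d{\left(W,s \right)} = \frac{\left(W + s\right) + 14}{2} = \frac{14 + W + s}{2} = 7 + \frac{W}{2} + \frac{s}{2}$)
$a = \frac{15018}{3913}$ ($a = 15018 \cdot \frac{1}{3913} = \frac{15018}{3913} \approx 3.838$)
$\left(a + 759\right) + w{\left(d{\left(12,14 \right)} \right)} = \left(\frac{15018}{3913} + 759\right) - 18 \left(7 + \frac{1}{2} \cdot 12 + \frac{1}{2} \cdot 14\right) = \frac{2984985}{3913} - 18 \left(7 + 6 + 7\right) = \frac{2984985}{3913} - 360 = \frac{1576305}{3913}$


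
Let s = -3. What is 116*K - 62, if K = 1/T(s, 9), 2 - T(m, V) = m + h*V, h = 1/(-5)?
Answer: -764/17 ≈ -44.941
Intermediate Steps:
h = -1/5 ≈ -0.20000
T(m, V) = 2 - m + V/5 (T(m, V) = 2 - (m - V/5) = 2 + (-m + V/5) = 2 - m + V/5)
K = 5/34 (K = 1/(2 - 1*(-3) + (1/5)*9) = 1/(2 + 3 + 9/5) = 1/(34/5) = 5/34 ≈ 0.14706)
116*K - 62 = 116*(5/34) - 62 = 290/17 - 62 = -764/17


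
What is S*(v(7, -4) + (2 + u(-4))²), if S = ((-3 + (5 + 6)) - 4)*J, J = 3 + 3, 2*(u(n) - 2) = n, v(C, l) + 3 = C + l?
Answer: 96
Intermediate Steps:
v(C, l) = -3 + C + l (v(C, l) = -3 + (C + l) = -3 + C + l)
u(n) = 2 + n/2
J = 6
S = 24 (S = ((-3 + (5 + 6)) - 4)*6 = ((-3 + 11) - 4)*6 = (8 - 4)*6 = 4*6 = 24)
S*(v(7, -4) + (2 + u(-4))²) = 24*((-3 + 7 - 4) + (2 + (2 + (½)*(-4)))²) = 24*(0 + (2 + (2 - 2))²) = 24*(0 + (2 + 0)²) = 24*(0 + 2²) = 24*(0 + 4) = 24*4 = 96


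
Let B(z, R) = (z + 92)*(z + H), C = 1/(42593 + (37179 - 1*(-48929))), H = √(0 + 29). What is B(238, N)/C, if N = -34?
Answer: 10108176540 + 42471330*√29 ≈ 1.0337e+10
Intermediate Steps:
H = √29 ≈ 5.3852
C = 1/128701 (C = 1/(42593 + (37179 + 48929)) = 1/(42593 + 86108) = 1/128701 ≈ 7.7700e-6)
B(z, R) = (92 + z)*(z + √29) (B(z, R) = (z + 92)*(z + √29) = (92 + z)*(z + √29))
B(238, N)/C = (238² + 92*238 + 92*√29 + 238*√29)/(1/128701) = (56644 + 21896 + 92*√29 + 238*√29)*128701 = (78540 + 330*√29)*128701 = 10108176540 + 42471330*√29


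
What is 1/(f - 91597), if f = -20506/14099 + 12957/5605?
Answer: -79024895/7238375562702 ≈ -1.0917e-5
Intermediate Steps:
f = 67744613/79024895 (f = -20506*1/14099 + 12957*(1/5605) = -20506/14099 + 12957/5605 = 67744613/79024895 ≈ 0.85726)
1/(f - 91597) = 1/(67744613/79024895 - 91597) = 1/(-7238375562702/79024895) = -79024895/7238375562702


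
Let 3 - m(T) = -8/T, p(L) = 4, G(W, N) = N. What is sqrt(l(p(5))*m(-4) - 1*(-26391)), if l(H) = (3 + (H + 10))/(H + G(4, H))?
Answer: 11*sqrt(3490)/4 ≈ 162.46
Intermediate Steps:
l(H) = (13 + H)/(2*H) (l(H) = (3 + (H + 10))/(H + H) = (3 + (10 + H))/((2*H)) = (13 + H)*(1/(2*H)) = (13 + H)/(2*H))
m(T) = 3 + 8/T (m(T) = 3 - (-8)/T = 3 + 8/T)
sqrt(l(p(5))*m(-4) - 1*(-26391)) = sqrt(((1/2)*(13 + 4)/4)*(3 + 8/(-4)) - 1*(-26391)) = sqrt(((1/2)*(1/4)*17)*(3 + 8*(-1/4)) + 26391) = sqrt(17*(3 - 2)/8 + 26391) = sqrt((17/8)*1 + 26391) = sqrt(17/8 + 26391) = sqrt(211145/8) = 11*sqrt(3490)/4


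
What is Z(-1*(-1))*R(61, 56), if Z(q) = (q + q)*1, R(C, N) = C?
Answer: 122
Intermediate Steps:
Z(q) = 2*q (Z(q) = (2*q)*1 = 2*q)
Z(-1*(-1))*R(61, 56) = (2*(-1*(-1)))*61 = (2*1)*61 = 2*61 = 122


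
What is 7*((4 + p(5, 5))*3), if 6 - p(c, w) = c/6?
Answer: 385/2 ≈ 192.50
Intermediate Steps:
p(c, w) = 6 - c/6
7*((4 + p(5, 5))*3) = 7*((4 + (6 - 1/6*5))*3) = 7*((4 + (6 - 5/6))*3) = 7*((4 + 31/6)*3) = 7*((55/6)*3) = 7*(55/2) = 385/2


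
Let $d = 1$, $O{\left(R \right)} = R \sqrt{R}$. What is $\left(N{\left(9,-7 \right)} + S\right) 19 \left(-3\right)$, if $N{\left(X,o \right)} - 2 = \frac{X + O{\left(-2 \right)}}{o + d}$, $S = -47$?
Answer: $\frac{5301}{2} - 19 i \sqrt{2} \approx 2650.5 - 26.87 i$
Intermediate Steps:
$O{\left(R \right)} = R^{\frac{3}{2}}$
$N{\left(X,o \right)} = 2 + \frac{X - 2 i \sqrt{2}}{1 + o}$ ($N{\left(X,o \right)} = 2 + \frac{X + \left(-2\right)^{\frac{3}{2}}}{o + 1} = 2 + \frac{X - 2 i \sqrt{2}}{1 + o}$)
$\left(N{\left(9,-7 \right)} + S\right) 19 \left(-3\right) = \left(\frac{2 + 9 + 2 \left(-7\right) - 2 i \sqrt{2}}{1 - 7} - 47\right) 19 \left(-3\right) = \left(\frac{2 + 9 - 14 - 2 i \sqrt{2}}{-6} - 47\right) \left(-57\right) = \left(- \frac{-3 - 2 i \sqrt{2}}{6} - 47\right) \left(-57\right) = \left(\left(\frac{1}{2} + \frac{i \sqrt{2}}{3}\right) - 47\right) \left(-57\right) = \left(- \frac{93}{2} + \frac{i \sqrt{2}}{3}\right) \left(-57\right) = \frac{5301}{2} - 19 i \sqrt{2}$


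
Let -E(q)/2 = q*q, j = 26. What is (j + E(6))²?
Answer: 2116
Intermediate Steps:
E(q) = -2*q² (E(q) = -2*q*q = -2*q²)
(j + E(6))² = (26 - 2*6²)² = (26 - 2*36)² = (26 - 72)² = (-46)² = 2116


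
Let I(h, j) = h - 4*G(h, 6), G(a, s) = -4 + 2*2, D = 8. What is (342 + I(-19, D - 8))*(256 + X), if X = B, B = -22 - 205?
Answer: 9367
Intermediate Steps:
G(a, s) = 0 (G(a, s) = -4 + 4 = 0)
B = -227
X = -227
I(h, j) = h (I(h, j) = h - 4*0 = h + 0 = h)
(342 + I(-19, D - 8))*(256 + X) = (342 - 19)*(256 - 227) = 323*29 = 9367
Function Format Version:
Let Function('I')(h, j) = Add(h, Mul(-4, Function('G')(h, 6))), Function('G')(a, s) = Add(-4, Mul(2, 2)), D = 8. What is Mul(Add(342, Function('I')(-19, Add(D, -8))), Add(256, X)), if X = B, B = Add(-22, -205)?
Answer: 9367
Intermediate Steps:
Function('G')(a, s) = 0 (Function('G')(a, s) = Add(-4, 4) = 0)
B = -227
X = -227
Function('I')(h, j) = h (Function('I')(h, j) = Add(h, Mul(-4, 0)) = Add(h, 0) = h)
Mul(Add(342, Function('I')(-19, Add(D, -8))), Add(256, X)) = Mul(Add(342, -19), Add(256, -227)) = Mul(323, 29) = 9367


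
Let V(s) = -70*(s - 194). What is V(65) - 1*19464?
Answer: -10434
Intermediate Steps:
V(s) = 13580 - 70*s (V(s) = -70*(-194 + s) = 13580 - 70*s)
V(65) - 1*19464 = (13580 - 70*65) - 1*19464 = (13580 - 4550) - 19464 = 9030 - 19464 = -10434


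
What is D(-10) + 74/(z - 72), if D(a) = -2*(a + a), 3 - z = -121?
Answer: 1077/26 ≈ 41.423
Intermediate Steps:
z = 124 (z = 3 - 1*(-121) = 3 + 121 = 124)
D(a) = -4*a
D(-10) + 74/(z - 72) = -4*(-10) + 74/(124 - 72) = 40 + 74/52 = 40 + 74*(1/52) = 40 + 37/26 = 1077/26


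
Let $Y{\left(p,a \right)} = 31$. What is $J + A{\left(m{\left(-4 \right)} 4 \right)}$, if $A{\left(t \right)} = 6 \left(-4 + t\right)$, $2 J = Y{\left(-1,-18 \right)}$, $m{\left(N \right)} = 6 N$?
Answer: $- \frac{1169}{2} \approx -584.5$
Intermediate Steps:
$J = \frac{31}{2}$ ($J = \frac{1}{2} \cdot 31 = \frac{31}{2} \approx 15.5$)
$A{\left(t \right)} = -24 + 6 t$
$J + A{\left(m{\left(-4 \right)} 4 \right)} = \frac{31}{2} + \left(-24 + 6 \cdot 6 \left(-4\right) 4\right) = \frac{31}{2} + \left(-24 + 6 \left(\left(-24\right) 4\right)\right) = \frac{31}{2} + \left(-24 + 6 \left(-96\right)\right) = \frac{31}{2} - 600 = - \frac{1169}{2}$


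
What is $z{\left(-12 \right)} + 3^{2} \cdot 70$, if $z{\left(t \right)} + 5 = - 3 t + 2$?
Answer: $663$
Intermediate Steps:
$z{\left(t \right)} = -3 - 3 t$ ($z{\left(t \right)} = -5 - \left(-2 + 3 t\right) = -3 - 3 t$)
$z{\left(-12 \right)} + 3^{2} \cdot 70 = \left(-3 - -36\right) + 3^{2} \cdot 70 = \left(-3 + 36\right) + 9 \cdot 70 = 33 + 630 = 663$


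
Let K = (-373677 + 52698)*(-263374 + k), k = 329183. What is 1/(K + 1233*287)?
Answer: -1/21122953140 ≈ -4.7342e-11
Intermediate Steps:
K = -21123307011 (K = (-373677 + 52698)*(-263374 + 329183) = -320979*65809 = -21123307011)
1/(K + 1233*287) = 1/(-21123307011 + 1233*287) = 1/(-21123307011 + 353871) = 1/(-21122953140) = -1/21122953140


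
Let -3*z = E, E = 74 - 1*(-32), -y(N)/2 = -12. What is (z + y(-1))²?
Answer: 1156/9 ≈ 128.44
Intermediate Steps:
y(N) = 24 (y(N) = -2*(-12) = 24)
E = 106 (E = 74 + 32 = 106)
z = -106/3 (z = -⅓*106 = -106/3 ≈ -35.333)
(z + y(-1))² = (-106/3 + 24)² = (-34/3)² = 1156/9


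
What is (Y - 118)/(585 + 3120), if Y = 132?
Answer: 14/3705 ≈ 0.0037787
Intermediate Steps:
(Y - 118)/(585 + 3120) = (132 - 118)/(585 + 3120) = 14/3705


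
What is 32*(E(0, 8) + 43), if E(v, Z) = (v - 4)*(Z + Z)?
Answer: -672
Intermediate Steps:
E(v, Z) = 2*Z*(-4 + v) (E(v, Z) = (-4 + v)*(2*Z) = 2*Z*(-4 + v))
32*(E(0, 8) + 43) = 32*(2*8*(-4 + 0) + 43) = 32*(2*8*(-4) + 43) = 32*(-64 + 43) = 32*(-21) = -672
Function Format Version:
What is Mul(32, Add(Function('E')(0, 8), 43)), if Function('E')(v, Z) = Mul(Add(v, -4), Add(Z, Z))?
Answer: -672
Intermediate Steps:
Function('E')(v, Z) = Mul(2, Z, Add(-4, v)) (Function('E')(v, Z) = Mul(Add(-4, v), Mul(2, Z)) = Mul(2, Z, Add(-4, v)))
Mul(32, Add(Function('E')(0, 8), 43)) = Mul(32, Add(Mul(2, 8, Add(-4, 0)), 43)) = Mul(32, Add(Mul(2, 8, -4), 43)) = Mul(32, Add(-64, 43)) = Mul(32, -21) = -672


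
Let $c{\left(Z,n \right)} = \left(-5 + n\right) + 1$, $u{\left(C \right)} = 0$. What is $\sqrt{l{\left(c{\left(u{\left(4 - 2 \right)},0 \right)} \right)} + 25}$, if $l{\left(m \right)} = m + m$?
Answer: $\sqrt{17} \approx 4.1231$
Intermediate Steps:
$c{\left(Z,n \right)} = -4 + n$
$l{\left(m \right)} = 2 m$
$\sqrt{l{\left(c{\left(u{\left(4 - 2 \right)},0 \right)} \right)} + 25} = \sqrt{2 \left(-4 + 0\right) + 25} = \sqrt{2 \left(-4\right) + 25} = \sqrt{-8 + 25} = \sqrt{17}$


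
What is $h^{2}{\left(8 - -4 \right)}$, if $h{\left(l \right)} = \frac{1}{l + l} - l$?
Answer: $\frac{82369}{576} \approx 143.0$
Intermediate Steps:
$h{\left(l \right)} = \frac{1}{2 l} - l$
$h^{2}{\left(8 - -4 \right)} = \left(\frac{1}{2 \left(8 - -4\right)} - \left(8 - -4\right)\right)^{2} = \left(\frac{1}{2 \left(8 + 4\right)} - \left(8 + 4\right)\right)^{2} = \left(\frac{1}{2 \cdot 12} - 12\right)^{2} = \left(\frac{1}{2} \cdot \frac{1}{12} - 12\right)^{2} = \left(\frac{1}{24} - 12\right)^{2} = \left(- \frac{287}{24}\right)^{2} = \frac{82369}{576}$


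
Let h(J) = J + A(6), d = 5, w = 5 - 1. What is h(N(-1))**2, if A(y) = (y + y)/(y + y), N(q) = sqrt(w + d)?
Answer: 16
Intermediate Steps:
w = 4
N(q) = 3 (N(q) = sqrt(4 + 5) = sqrt(9) = 3)
A(y) = 1 (A(y) = (2*y)/((2*y)) = (2*y)*(1/(2*y)) = 1)
h(J) = 1 + J (h(J) = J + 1 = 1 + J)
h(N(-1))**2 = (1 + 3)**2 = 4**2 = 16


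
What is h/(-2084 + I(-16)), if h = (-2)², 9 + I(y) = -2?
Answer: -4/2095 ≈ -0.0019093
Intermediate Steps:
I(y) = -11 (I(y) = -9 - 2 = -11)
h = 4
h/(-2084 + I(-16)) = 4/(-2084 - 11) = 4/(-2095) = -1/2095*4 = -4/2095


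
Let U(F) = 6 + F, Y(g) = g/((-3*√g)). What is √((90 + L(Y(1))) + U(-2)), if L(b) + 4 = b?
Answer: √807/3 ≈ 9.4693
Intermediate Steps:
Y(g) = -√g/3 (Y(g) = g*(-1/(3*√g)) = -√g/3)
L(b) = -4 + b
√((90 + L(Y(1))) + U(-2)) = √((90 + (-4 - √1/3)) + (6 - 2)) = √((90 + (-4 - ⅓*1)) + 4) = √((90 + (-4 - ⅓)) + 4) = √((90 - 13/3) + 4) = √(257/3 + 4) = √(269/3) = √807/3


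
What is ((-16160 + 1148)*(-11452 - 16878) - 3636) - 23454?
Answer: 425262870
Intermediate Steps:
((-16160 + 1148)*(-11452 - 16878) - 3636) - 23454 = (-15012*(-28330) - 3636) - 23454 = (425289960 - 3636) - 23454 = 425286324 - 23454 = 425262870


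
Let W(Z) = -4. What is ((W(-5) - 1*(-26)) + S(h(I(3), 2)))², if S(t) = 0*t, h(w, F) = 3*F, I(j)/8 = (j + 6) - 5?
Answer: 484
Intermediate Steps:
I(j) = 8 + 8*j (I(j) = 8*((j + 6) - 5) = 8*((6 + j) - 5) = 8*(1 + j) = 8 + 8*j)
S(t) = 0
((W(-5) - 1*(-26)) + S(h(I(3), 2)))² = ((-4 - 1*(-26)) + 0)² = ((-4 + 26) + 0)² = (22 + 0)² = 22² = 484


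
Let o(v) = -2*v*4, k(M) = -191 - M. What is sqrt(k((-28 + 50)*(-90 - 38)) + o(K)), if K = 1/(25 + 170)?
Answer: sqrt(99814065)/195 ≈ 51.234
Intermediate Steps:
K = 1/195 ≈ 0.0051282
o(v) = -8*v
sqrt(k((-28 + 50)*(-90 - 38)) + o(K)) = sqrt((-191 - (-28 + 50)*(-90 - 38)) - 8*1/195) = sqrt((-191 - 22*(-128)) - 8/195) = sqrt((-191 - 1*(-2816)) - 8/195) = sqrt((-191 + 2816) - 8/195) = sqrt(2625 - 8/195) = sqrt(511867/195) = sqrt(99814065)/195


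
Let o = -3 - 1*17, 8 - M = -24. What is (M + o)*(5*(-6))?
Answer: -360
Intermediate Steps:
M = 32 (M = 8 - 1*(-24) = 8 + 24 = 32)
o = -20 (o = -3 - 17 = -20)
(M + o)*(5*(-6)) = (32 - 20)*(5*(-6)) = 12*(-30) = -360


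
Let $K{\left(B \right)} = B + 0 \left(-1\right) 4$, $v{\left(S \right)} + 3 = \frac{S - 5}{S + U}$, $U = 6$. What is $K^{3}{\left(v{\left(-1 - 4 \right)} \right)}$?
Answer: $-2197$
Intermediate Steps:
$v{\left(S \right)} = -3 + \frac{-5 + S}{6 + S}$ ($v{\left(S \right)} = -3 + \frac{S - 5}{S + 6} = -3 + \frac{-5 + S}{6 + S}$)
$K{\left(B \right)} = B$ ($K{\left(B \right)} = B + 0 \cdot 4 = B + 0 = B$)
$K^{3}{\left(v{\left(-1 - 4 \right)} \right)} = \left(\frac{-23 - 2 \left(-1 - 4\right)}{6 - 5}\right)^{3} = \left(\frac{-23 - -10}{6 - 5}\right)^{3} = \left(\frac{-23 + 10}{1}\right)^{3} = \left(1 \left(-13\right)\right)^{3} = \left(-13\right)^{3} = -2197$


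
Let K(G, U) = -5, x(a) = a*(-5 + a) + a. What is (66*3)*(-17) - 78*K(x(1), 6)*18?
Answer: 3654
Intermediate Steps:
x(a) = a + a*(-5 + a)
(66*3)*(-17) - 78*K(x(1), 6)*18 = (66*3)*(-17) - 78*(-5)*18 = 198*(-17) - (-390)*18 = -3366 - 1*(-7020) = -3366 + 7020 = 3654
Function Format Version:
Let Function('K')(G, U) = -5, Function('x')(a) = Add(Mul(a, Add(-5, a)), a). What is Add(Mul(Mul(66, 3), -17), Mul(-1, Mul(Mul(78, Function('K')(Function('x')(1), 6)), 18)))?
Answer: 3654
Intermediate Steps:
Function('x')(a) = Add(a, Mul(a, Add(-5, a)))
Add(Mul(Mul(66, 3), -17), Mul(-1, Mul(Mul(78, Function('K')(Function('x')(1), 6)), 18))) = Add(Mul(Mul(66, 3), -17), Mul(-1, Mul(Mul(78, -5), 18))) = Add(Mul(198, -17), Mul(-1, Mul(-390, 18))) = Add(-3366, Mul(-1, -7020)) = Add(-3366, 7020) = 3654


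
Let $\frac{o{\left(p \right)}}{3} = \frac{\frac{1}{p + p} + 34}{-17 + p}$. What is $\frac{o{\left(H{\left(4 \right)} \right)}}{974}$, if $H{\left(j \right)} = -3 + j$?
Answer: $- \frac{207}{31168} \approx -0.0066414$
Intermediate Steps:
$o{\left(p \right)} = \frac{3 \left(34 + \frac{1}{2 p}\right)}{-17 + p}$ ($o{\left(p \right)} = 3 \frac{\frac{1}{p + p} + 34}{-17 + p} = 3 \frac{\frac{1}{2 p} + 34}{-17 + p} = 3 \frac{34 + \frac{1}{2 p}}{-17 + p} = \frac{3 \left(34 + \frac{1}{2 p}\right)}{-17 + p}$)
$\frac{o{\left(H{\left(4 \right)} \right)}}{974} = \frac{\frac{3}{2} \frac{1}{-3 + 4} \frac{1}{-17 + \left(-3 + 4\right)} \left(1 + 68 \left(-3 + 4\right)\right)}{974} = \frac{3 \left(1 + 68 \cdot 1\right)}{2 \cdot 1 \left(-17 + 1\right)} \frac{1}{974} = \frac{3}{2} \cdot 1 \frac{1}{-16} \left(1 + 68\right) \frac{1}{974} = \frac{3}{2} \cdot 1 \left(- \frac{1}{16}\right) 69 \cdot \frac{1}{974} = \left(- \frac{207}{32}\right) \frac{1}{974} = - \frac{207}{31168}$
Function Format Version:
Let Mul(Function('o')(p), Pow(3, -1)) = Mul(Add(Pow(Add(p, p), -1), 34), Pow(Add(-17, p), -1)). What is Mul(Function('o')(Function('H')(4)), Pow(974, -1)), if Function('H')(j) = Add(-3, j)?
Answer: Rational(-207, 31168) ≈ -0.0066414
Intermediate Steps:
Function('o')(p) = Mul(3, Pow(Add(-17, p), -1), Add(34, Mul(Rational(1, 2), Pow(p, -1)))) (Function('o')(p) = Mul(3, Mul(Add(Pow(Add(p, p), -1), 34), Pow(Add(-17, p), -1))) = Mul(3, Mul(Add(Pow(Mul(2, p), -1), 34), Pow(Add(-17, p), -1))) = Mul(3, Mul(Add(Mul(Rational(1, 2), Pow(p, -1)), 34), Pow(Add(-17, p), -1))) = Mul(3, Mul(Add(34, Mul(Rational(1, 2), Pow(p, -1))), Pow(Add(-17, p), -1))) = Mul(3, Mul(Pow(Add(-17, p), -1), Add(34, Mul(Rational(1, 2), Pow(p, -1))))) = Mul(3, Pow(Add(-17, p), -1), Add(34, Mul(Rational(1, 2), Pow(p, -1)))))
Mul(Function('o')(Function('H')(4)), Pow(974, -1)) = Mul(Mul(Rational(3, 2), Pow(Add(-3, 4), -1), Pow(Add(-17, Add(-3, 4)), -1), Add(1, Mul(68, Add(-3, 4)))), Pow(974, -1)) = Mul(Mul(Rational(3, 2), Pow(1, -1), Pow(Add(-17, 1), -1), Add(1, Mul(68, 1))), Rational(1, 974)) = Mul(Mul(Rational(3, 2), 1, Pow(-16, -1), Add(1, 68)), Rational(1, 974)) = Mul(Mul(Rational(3, 2), 1, Rational(-1, 16), 69), Rational(1, 974)) = Mul(Rational(-207, 32), Rational(1, 974)) = Rational(-207, 31168)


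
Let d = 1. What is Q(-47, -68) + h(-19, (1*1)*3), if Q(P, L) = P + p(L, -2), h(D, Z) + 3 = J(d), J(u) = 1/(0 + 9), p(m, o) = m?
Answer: -1061/9 ≈ -117.89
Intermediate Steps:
J(u) = ⅑ (J(u) = 1/9 = ⅑)
h(D, Z) = -26/9 (h(D, Z) = -3 + ⅑ = -26/9)
Q(P, L) = L + P (Q(P, L) = P + L = L + P)
Q(-47, -68) + h(-19, (1*1)*3) = (-68 - 47) - 26/9 = -115 - 26/9 = -1061/9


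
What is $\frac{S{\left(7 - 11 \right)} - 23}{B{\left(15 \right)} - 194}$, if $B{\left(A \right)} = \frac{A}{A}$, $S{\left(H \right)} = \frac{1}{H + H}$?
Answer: $\frac{185}{1544} \approx 0.11982$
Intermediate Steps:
$S{\left(H \right)} = \frac{1}{2 H}$
$B{\left(A \right)} = 1$
$\frac{S{\left(7 - 11 \right)} - 23}{B{\left(15 \right)} - 194} = \frac{\frac{1}{2 \left(7 - 11\right)} - 23}{1 - 194} = \frac{\frac{1}{2 \left(-4\right)} - 23}{-193} = \left(\frac{1}{2} \left(- \frac{1}{4}\right) - 23\right) \left(- \frac{1}{193}\right) = \left(- \frac{1}{8} - 23\right) \left(- \frac{1}{193}\right) = \left(- \frac{185}{8}\right) \left(- \frac{1}{193}\right) = \frac{185}{1544}$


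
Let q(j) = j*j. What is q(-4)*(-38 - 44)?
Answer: -1312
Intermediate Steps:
q(j) = j²
q(-4)*(-38 - 44) = (-4)²*(-38 - 44) = 16*(-82) = -1312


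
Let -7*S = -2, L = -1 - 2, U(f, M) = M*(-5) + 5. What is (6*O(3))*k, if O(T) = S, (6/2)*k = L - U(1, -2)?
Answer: -72/7 ≈ -10.286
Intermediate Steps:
U(f, M) = 5 - 5*M (U(f, M) = -5*M + 5 = 5 - 5*M)
L = -3
S = 2/7 (S = -1/7*(-2) = 2/7 ≈ 0.28571)
k = -6 (k = (-3 - (5 - 5*(-2)))/3 = (-3 - (5 + 10))/3 = (-3 - 1*15)/3 = (-3 - 15)/3 = (1/3)*(-18) = -6)
O(T) = 2/7
(6*O(3))*k = (6*(2/7))*(-6) = (12/7)*(-6) = -72/7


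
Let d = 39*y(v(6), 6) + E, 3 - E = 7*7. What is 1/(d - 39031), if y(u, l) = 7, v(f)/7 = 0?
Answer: -1/38804 ≈ -2.5771e-5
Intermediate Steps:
v(f) = 0 (v(f) = 7*0 = 0)
E = -46 (E = 3 - 7*7 = 3 - 1*49 = 3 - 49 = -46)
d = 227 (d = 39*7 - 46 = 273 - 46 = 227)
1/(d - 39031) = 1/(227 - 39031) = 1/(-38804) = -1/38804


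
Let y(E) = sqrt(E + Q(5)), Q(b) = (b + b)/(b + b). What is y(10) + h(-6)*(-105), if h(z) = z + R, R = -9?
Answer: 1575 + sqrt(11) ≈ 1578.3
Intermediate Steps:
Q(b) = 1 (Q(b) = (2*b)/((2*b)) = (2*b)*(1/(2*b)) = 1)
y(E) = sqrt(1 + E) (y(E) = sqrt(E + 1) = sqrt(1 + E))
h(z) = -9 + z (h(z) = z - 9 = -9 + z)
y(10) + h(-6)*(-105) = sqrt(1 + 10) + (-9 - 6)*(-105) = sqrt(11) - 15*(-105) = sqrt(11) + 1575 = 1575 + sqrt(11)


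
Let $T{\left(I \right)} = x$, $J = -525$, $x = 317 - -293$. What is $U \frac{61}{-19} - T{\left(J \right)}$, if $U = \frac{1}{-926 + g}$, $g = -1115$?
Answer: $- \frac{23655129}{38779} \approx -610.0$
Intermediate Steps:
$x = 610$ ($x = 317 + 293 = 610$)
$U = - \frac{1}{2041}$ ($U = \frac{1}{-926 - 1115} = \frac{1}{-2041} = - \frac{1}{2041} \approx -0.00048996$)
$T{\left(I \right)} = 610$
$U \frac{61}{-19} - T{\left(J \right)} = - \frac{61 \frac{1}{-19}}{2041} - 610 = - \frac{61 \left(- \frac{1}{19}\right)}{2041} - 610 = \left(- \frac{1}{2041}\right) \left(- \frac{61}{19}\right) - 610 = \frac{61}{38779} - 610 = - \frac{23655129}{38779}$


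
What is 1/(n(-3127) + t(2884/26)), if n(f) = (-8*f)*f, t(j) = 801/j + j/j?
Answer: -1442/112800484289 ≈ -1.2784e-8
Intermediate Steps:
t(j) = 1 + 801/j (t(j) = 801/j + 1 = 1 + 801/j)
n(f) = -8*f²
1/(n(-3127) + t(2884/26)) = 1/(-8*(-3127)² + (801 + 2884/26)/((2884/26))) = 1/(-8*9778129 + (801 + 2884*(1/26))/((2884*(1/26)))) = 1/(-78225032 + (801 + 1442/13)/(1442/13)) = 1/(-78225032 + (13/1442)*(11855/13)) = 1/(-78225032 + 11855/1442) = 1/(-112800484289/1442) = -1442/112800484289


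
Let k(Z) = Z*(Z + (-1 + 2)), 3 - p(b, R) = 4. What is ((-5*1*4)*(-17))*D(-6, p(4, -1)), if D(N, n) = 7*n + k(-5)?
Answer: 4420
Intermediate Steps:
p(b, R) = -1 (p(b, R) = 3 - 1*4 = 3 - 4 = -1)
k(Z) = Z*(1 + Z) (k(Z) = Z*(Z + 1) = Z*(1 + Z))
D(N, n) = 20 + 7*n (D(N, n) = 7*n - 5*(1 - 5) = 7*n - 5*(-4) = 7*n + 20 = 20 + 7*n)
((-5*1*4)*(-17))*D(-6, p(4, -1)) = ((-5*1*4)*(-17))*(20 + 7*(-1)) = (-5*4*(-17))*(20 - 7) = -20*(-17)*13 = 340*13 = 4420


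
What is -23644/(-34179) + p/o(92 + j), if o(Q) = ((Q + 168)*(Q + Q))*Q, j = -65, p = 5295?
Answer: 153404521/215942922 ≈ 0.71039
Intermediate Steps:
o(Q) = 2*Q**2*(168 + Q) (o(Q) = ((168 + Q)*(2*Q))*Q = (2*Q*(168 + Q))*Q = 2*Q**2*(168 + Q))
-23644/(-34179) + p/o(92 + j) = -23644/(-34179) + 5295/((2*(92 - 65)**2*(168 + (92 - 65)))) = -23644*(-1/34179) + 5295/((2*27**2*(168 + 27))) = 23644/34179 + 5295/((2*729*195)) = 23644/34179 + 5295/284310 = 23644/34179 + 5295*(1/284310) = 23644/34179 + 353/18954 = 153404521/215942922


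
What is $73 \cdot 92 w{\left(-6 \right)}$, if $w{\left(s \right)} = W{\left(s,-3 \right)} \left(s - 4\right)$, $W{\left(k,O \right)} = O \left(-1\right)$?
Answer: $-201480$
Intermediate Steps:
$W{\left(k,O \right)} = - O$
$w{\left(s \right)} = -12 + 3 s$ ($w{\left(s \right)} = \left(-1\right) \left(-3\right) \left(s - 4\right) = 3 \left(-4 + s\right) = -12 + 3 s$)
$73 \cdot 92 w{\left(-6 \right)} = 73 \cdot 92 \left(-12 + 3 \left(-6\right)\right) = 6716 \left(-12 - 18\right) = 6716 \left(-30\right) = -201480$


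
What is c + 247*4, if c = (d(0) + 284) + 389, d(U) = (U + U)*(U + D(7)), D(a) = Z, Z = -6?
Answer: 1661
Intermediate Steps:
D(a) = -6
d(U) = 2*U*(-6 + U) (d(U) = (U + U)*(U - 6) = (2*U)*(-6 + U) = 2*U*(-6 + U))
c = 673 (c = (2*0*(-6 + 0) + 284) + 389 = (2*0*(-6) + 284) + 389 = (0 + 284) + 389 = 284 + 389 = 673)
c + 247*4 = 673 + 247*4 = 673 + 988 = 1661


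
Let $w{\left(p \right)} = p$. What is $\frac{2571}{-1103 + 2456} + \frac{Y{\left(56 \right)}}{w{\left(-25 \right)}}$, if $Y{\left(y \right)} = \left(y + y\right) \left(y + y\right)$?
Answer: $- \frac{5635919}{11275} \approx -499.86$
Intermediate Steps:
$Y{\left(y \right)} = 4 y^{2}$ ($Y{\left(y \right)} = 2 y 2 y = 4 y^{2}$)
$\frac{2571}{-1103 + 2456} + \frac{Y{\left(56 \right)}}{w{\left(-25 \right)}} = \frac{2571}{-1103 + 2456} + \frac{4 \cdot 56^{2}}{-25} = \frac{2571}{1353} + 4 \cdot 3136 \left(- \frac{1}{25}\right) = 2571 \cdot \frac{1}{1353} + 12544 \left(- \frac{1}{25}\right) = \frac{857}{451} - \frac{12544}{25} = - \frac{5635919}{11275}$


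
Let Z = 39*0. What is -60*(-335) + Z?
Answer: 20100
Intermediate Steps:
Z = 0
-60*(-335) + Z = -60*(-335) + 0 = 20100 + 0 = 20100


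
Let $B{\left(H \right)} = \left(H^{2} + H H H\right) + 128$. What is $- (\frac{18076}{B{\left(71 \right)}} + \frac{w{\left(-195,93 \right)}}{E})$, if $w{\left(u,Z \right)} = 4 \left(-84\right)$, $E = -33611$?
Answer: $- \frac{216869}{3627670} \approx -0.059782$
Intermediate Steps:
$w{\left(u,Z \right)} = -336$
$B{\left(H \right)} = 128 + H^{2} + H^{3}$ ($B{\left(H \right)} = \left(H^{2} + H^{2} H\right) + 128 = \left(H^{2} + H^{3}\right) + 128 = 128 + H^{2} + H^{3}$)
$- (\frac{18076}{B{\left(71 \right)}} + \frac{w{\left(-195,93 \right)}}{E}) = - (\frac{18076}{128 + 71^{2} + 71^{3}} - \frac{336}{-33611}) = - (\frac{18076}{128 + 5041 + 357911} - - \frac{336}{33611}) = - (\frac{18076}{363080} + \frac{336}{33611}) = - (18076 \cdot \frac{1}{363080} + \frac{336}{33611}) = - (\frac{4519}{90770} + \frac{336}{33611}) = \left(-1\right) \frac{216869}{3627670} = - \frac{216869}{3627670}$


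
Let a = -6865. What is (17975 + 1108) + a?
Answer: 12218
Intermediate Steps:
(17975 + 1108) + a = (17975 + 1108) - 6865 = 19083 - 6865 = 12218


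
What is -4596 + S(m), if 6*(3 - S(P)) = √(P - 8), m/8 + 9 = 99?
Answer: -4593 - √178/3 ≈ -4597.4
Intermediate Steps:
m = 720 (m = -72 + 8*99 = -72 + 792 = 720)
S(P) = 3 - √(-8 + P)/6 (S(P) = 3 - √(P - 8)/6 = 3 - √(-8 + P)/6)
-4596 + S(m) = -4596 + (3 - √(-8 + 720)/6) = -4596 + (3 - √178/3) = -4593 - √178/3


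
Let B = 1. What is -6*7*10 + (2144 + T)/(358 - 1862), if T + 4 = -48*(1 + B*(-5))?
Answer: -158503/376 ≈ -421.55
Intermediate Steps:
T = 188 (T = -4 - 48*(1 + 1*(-5)) = -4 - 48*(1 - 5) = -4 - 48*(-4) = -4 + 192 = 188)
-6*7*10 + (2144 + T)/(358 - 1862) = -6*7*10 + (2144 + 188)/(358 - 1862) = -42*10 + 2332/(-1504) = -420 + 2332*(-1/1504) = -420 - 583/376 = -158503/376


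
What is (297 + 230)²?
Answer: 277729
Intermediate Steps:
(297 + 230)² = 527² = 277729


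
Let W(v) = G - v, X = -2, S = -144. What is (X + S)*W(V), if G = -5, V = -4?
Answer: 146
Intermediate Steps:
W(v) = -5 - v
(X + S)*W(V) = (-2 - 144)*(-5 - 1*(-4)) = -146*(-5 + 4) = -146*(-1) = 146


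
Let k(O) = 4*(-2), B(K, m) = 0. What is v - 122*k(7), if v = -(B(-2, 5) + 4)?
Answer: 972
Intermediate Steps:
k(O) = -8
v = -4 (v = -(0 + 4) = -1*4 = -4)
v - 122*k(7) = -4 - 122*(-8) = -4 + 976 = 972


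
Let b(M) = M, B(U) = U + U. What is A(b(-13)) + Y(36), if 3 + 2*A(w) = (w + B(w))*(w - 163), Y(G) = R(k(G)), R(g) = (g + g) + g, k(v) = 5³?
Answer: 7611/2 ≈ 3805.5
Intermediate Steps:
k(v) = 125
R(g) = 3*g (R(g) = 2*g + g = 3*g)
Y(G) = 375 (Y(G) = 3*125 = 375)
B(U) = 2*U
A(w) = -3/2 + 3*w*(-163 + w)/2 (A(w) = -3/2 + ((w + 2*w)*(w - 163))/2 = -3/2 + ((3*w)*(-163 + w))/2 = -3/2 + (3*w*(-163 + w))/2 = -3/2 + 3*w*(-163 + w)/2)
A(b(-13)) + Y(36) = (-3/2 - 489/2*(-13) + (3/2)*(-13)²) + 375 = (-3/2 + 6357/2 + (3/2)*169) + 375 = (-3/2 + 6357/2 + 507/2) + 375 = 6861/2 + 375 = 7611/2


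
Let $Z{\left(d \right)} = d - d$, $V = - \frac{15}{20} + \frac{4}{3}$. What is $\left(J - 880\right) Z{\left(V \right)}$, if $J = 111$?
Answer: $0$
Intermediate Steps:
$V = \frac{7}{12}$ ($V = \left(-15\right) \frac{1}{20} + 4 \cdot \frac{1}{3} = - \frac{3}{4} + \frac{4}{3} = \frac{7}{12} \approx 0.58333$)
$Z{\left(d \right)} = 0$
$\left(J - 880\right) Z{\left(V \right)} = \left(111 - 880\right) 0 = \left(-769\right) 0 = 0$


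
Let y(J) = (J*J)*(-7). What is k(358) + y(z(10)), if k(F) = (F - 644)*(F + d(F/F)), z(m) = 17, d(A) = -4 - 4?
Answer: -102123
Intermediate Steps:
d(A) = -8
y(J) = -7*J**2 (y(J) = J**2*(-7) = -7*J**2)
k(F) = (-644 + F)*(-8 + F) (k(F) = (F - 644)*(F - 8) = (-644 + F)*(-8 + F))
k(358) + y(z(10)) = (5152 + 358**2 - 652*358) - 7*17**2 = (5152 + 128164 - 233416) - 7*289 = -100100 - 2023 = -102123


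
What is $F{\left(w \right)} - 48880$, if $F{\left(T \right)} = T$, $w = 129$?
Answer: $-48751$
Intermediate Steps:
$F{\left(w \right)} - 48880 = 129 - 48880 = -48751$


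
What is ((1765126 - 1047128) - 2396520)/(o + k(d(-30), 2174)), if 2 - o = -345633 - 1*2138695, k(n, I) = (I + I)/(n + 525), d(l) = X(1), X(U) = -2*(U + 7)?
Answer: -427183849/632264159 ≈ -0.67564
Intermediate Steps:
X(U) = -14 - 2*U (X(U) = -2*(7 + U) = -14 - 2*U)
d(l) = -16 (d(l) = -14 - 2*1 = -14 - 2 = -16)
k(n, I) = 2*I/(525 + n) (k(n, I) = (2*I)/(525 + n) = 2*I/(525 + n))
o = 2484330 (o = 2 - (-345633 - 1*2138695) = 2 - (-345633 - 2138695) = 2 - 1*(-2484328) = 2 + 2484328 = 2484330)
((1765126 - 1047128) - 2396520)/(o + k(d(-30), 2174)) = ((1765126 - 1047128) - 2396520)/(2484330 + 2*2174/(525 - 16)) = (717998 - 2396520)/(2484330 + 2*2174/509) = -1678522/(2484330 + 2*2174*(1/509)) = -1678522/(2484330 + 4348/509) = -1678522/1264528318/509 = -1678522*509/1264528318 = -427183849/632264159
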